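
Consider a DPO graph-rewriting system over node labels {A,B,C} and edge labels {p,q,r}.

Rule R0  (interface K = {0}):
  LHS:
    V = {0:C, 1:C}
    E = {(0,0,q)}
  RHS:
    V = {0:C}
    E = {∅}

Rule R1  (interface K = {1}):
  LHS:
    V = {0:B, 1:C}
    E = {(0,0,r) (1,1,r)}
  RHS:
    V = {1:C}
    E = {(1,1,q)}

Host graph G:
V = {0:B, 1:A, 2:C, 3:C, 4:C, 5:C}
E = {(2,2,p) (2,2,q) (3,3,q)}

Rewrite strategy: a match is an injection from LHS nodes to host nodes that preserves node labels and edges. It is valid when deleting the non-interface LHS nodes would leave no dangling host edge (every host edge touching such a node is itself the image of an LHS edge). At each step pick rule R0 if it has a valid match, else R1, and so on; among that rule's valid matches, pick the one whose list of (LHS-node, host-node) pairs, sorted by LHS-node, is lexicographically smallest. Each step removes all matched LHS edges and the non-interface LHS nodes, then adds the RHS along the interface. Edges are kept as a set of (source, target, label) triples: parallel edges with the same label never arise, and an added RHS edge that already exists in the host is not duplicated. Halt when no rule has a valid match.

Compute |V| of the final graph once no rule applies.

Answer: 4

Derivation:
start.  V:6 E:3  edges: 2-p->2 2-q->2 3-q->3
1. fire R0 via {0↦2, 1↦4}  →  V:5 E:2  edges: 2-p->2 3-q->3
2. fire R0 via {0↦3, 1↦5}  →  V:4 E:1  edges: 2-p->2
normal form: no rule applies after step 2
NF nodes: {0:B, 1:A, 2:C, 3:C}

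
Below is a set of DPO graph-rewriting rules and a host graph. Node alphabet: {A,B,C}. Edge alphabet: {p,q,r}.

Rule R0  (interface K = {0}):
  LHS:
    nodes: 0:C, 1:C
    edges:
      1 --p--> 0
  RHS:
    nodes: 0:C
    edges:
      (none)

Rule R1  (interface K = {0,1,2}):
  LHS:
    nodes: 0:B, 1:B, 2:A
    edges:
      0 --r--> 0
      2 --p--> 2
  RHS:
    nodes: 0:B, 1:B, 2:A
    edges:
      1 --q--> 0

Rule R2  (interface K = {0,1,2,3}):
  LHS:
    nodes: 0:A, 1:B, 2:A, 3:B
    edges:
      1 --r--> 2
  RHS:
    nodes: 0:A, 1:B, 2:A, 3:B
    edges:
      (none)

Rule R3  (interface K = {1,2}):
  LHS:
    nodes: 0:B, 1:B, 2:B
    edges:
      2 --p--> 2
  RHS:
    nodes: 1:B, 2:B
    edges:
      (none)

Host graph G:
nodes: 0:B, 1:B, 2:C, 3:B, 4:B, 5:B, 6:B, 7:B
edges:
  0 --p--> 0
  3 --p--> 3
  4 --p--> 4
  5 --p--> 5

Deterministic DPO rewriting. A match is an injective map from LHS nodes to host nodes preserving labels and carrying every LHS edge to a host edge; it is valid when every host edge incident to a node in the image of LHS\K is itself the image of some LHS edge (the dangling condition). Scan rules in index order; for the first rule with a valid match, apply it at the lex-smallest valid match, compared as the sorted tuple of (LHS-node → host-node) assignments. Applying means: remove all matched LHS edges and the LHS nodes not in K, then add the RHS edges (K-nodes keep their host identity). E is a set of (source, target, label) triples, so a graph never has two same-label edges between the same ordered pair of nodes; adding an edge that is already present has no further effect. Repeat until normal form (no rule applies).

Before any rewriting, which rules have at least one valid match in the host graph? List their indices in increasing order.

R0: no valid match — LHS pattern not found
R1: no valid match — LHS pattern not found
R2: no valid match — LHS pattern not found
R3: 60 valid matches — {0↦1, 1↦0, 2↦3}, {0↦1, 1↦0, 2↦4}, {0↦1, 1↦0, 2↦5} (+57 more)

Answer: [R3]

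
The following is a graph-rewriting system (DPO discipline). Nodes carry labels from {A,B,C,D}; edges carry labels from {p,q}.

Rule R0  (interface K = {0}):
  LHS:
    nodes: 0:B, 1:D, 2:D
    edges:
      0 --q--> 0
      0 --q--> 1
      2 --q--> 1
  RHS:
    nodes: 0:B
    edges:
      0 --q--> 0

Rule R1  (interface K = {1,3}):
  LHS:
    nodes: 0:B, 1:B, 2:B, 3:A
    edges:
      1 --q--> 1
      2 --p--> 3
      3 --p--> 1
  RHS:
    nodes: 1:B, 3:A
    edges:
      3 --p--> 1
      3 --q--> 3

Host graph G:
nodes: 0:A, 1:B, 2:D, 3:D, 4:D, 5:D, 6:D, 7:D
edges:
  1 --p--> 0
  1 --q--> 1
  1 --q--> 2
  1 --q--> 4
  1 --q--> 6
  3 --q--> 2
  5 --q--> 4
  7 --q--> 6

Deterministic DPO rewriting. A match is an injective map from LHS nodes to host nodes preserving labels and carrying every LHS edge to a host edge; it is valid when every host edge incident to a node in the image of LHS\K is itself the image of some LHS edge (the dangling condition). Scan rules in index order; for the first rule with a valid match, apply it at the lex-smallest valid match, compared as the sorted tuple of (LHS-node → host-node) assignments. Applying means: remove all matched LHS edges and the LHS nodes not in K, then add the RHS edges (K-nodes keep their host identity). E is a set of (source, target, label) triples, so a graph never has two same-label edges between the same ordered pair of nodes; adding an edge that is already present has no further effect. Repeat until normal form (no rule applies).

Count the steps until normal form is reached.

Answer: 3

Rewrite trace:
[0] host  ⇒  8 nodes, 8 edges  {1-p->0 1-q->1 1-q->2 1-q->4 1-q->6 3-q->2 5-q->4 7-q->6}
[1] R0 @ {0↦1, 1↦2, 2↦3}  ⇒  6 nodes, 6 edges  {1-p->0 1-q->1 1-q->4 1-q->6 5-q->4 7-q->6}
[2] R0 @ {0↦1, 1↦4, 2↦5}  ⇒  4 nodes, 4 edges  {1-p->0 1-q->1 1-q->6 7-q->6}
[3] R0 @ {0↦1, 1↦6, 2↦7}  ⇒  2 nodes, 2 edges  {1-p->0 1-q->1}
final graph: no rule applies after step 3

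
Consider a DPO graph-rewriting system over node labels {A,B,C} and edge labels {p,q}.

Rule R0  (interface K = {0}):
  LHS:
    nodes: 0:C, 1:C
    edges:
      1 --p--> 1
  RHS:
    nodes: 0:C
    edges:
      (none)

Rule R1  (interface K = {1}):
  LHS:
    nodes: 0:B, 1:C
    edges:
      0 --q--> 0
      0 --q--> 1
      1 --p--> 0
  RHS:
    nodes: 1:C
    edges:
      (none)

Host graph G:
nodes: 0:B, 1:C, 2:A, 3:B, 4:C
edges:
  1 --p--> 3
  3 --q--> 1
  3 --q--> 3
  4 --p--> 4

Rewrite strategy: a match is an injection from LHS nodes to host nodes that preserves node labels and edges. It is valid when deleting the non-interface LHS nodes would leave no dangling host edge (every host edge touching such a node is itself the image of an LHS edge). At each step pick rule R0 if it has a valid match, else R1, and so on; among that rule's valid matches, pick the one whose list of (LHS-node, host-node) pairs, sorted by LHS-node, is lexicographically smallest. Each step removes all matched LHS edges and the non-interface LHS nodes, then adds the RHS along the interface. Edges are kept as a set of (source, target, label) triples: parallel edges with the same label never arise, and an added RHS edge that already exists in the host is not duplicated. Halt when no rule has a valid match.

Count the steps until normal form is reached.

[0] host  ⇒  5 nodes, 4 edges  {1-p->3 3-q->1 3-q->3 4-p->4}
[1] R0 @ {0↦1, 1↦4}  ⇒  4 nodes, 3 edges  {1-p->3 3-q->1 3-q->3}
[2] R1 @ {0↦3, 1↦1}  ⇒  3 nodes, 0 edges  {∅}
halt: no rule applies after step 2

Answer: 2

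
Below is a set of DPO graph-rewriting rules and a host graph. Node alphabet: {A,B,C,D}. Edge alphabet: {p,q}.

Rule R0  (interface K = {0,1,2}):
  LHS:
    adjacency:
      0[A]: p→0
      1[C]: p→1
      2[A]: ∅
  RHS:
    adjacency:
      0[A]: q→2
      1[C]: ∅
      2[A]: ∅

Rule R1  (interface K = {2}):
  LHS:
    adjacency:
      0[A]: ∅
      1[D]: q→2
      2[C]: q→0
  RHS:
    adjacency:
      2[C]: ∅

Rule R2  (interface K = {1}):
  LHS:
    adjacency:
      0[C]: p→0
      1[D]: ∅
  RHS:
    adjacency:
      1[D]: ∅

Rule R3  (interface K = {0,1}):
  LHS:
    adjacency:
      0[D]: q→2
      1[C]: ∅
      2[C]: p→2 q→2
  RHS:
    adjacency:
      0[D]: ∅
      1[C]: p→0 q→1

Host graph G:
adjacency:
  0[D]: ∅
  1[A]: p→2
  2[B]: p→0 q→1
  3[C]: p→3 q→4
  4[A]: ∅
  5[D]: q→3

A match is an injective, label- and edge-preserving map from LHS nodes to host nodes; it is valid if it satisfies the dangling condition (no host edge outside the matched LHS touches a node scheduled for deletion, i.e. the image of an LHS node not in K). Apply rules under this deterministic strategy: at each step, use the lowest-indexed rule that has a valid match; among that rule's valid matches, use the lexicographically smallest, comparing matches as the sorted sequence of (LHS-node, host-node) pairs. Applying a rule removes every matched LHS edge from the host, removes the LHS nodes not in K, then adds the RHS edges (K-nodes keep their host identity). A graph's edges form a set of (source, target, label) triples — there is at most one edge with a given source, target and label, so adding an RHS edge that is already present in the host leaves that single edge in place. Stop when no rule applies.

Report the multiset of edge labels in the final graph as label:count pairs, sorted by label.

initial: |V|=6 |E|=6  E = 1-p->2 2-p->0 2-q->1 3-p->3 3-q->4 5-q->3
step 1: apply R1 at {0↦4, 1↦5, 2↦3}  → |V|=4 |E|=4  E = 1-p->2 2-p->0 2-q->1 3-p->3
step 2: apply R2 at {0↦3, 1↦0}  → |V|=3 |E|=3  E = 1-p->2 2-p->0 2-q->1
halt: no rule applies after step 2
NF edges: [(1, 2, 'p'), (2, 0, 'p'), (2, 1, 'q')]

Answer: p:2 q:1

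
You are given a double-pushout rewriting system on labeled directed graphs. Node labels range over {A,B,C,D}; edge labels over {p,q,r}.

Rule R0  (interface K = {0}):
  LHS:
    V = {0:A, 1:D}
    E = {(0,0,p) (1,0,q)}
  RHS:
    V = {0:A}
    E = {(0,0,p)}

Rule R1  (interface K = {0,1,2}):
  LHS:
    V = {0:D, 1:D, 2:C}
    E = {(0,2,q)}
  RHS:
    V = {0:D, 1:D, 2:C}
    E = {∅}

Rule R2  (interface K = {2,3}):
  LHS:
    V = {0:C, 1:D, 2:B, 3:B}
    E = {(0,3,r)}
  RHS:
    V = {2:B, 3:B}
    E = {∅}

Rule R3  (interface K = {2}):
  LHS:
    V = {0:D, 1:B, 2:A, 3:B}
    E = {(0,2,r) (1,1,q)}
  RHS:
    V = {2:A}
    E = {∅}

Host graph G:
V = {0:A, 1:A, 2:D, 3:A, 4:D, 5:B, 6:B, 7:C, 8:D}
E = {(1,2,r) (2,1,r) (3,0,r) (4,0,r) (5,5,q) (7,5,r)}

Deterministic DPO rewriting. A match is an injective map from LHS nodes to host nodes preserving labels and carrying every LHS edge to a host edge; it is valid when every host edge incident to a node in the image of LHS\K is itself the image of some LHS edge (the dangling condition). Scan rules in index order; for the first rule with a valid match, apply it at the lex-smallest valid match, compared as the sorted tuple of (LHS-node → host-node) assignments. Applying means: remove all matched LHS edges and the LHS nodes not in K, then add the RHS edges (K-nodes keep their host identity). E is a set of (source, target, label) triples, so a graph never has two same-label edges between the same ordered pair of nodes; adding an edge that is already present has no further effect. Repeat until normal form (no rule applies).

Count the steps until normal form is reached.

[0] host  ⇒  9 nodes, 6 edges  {1-r->2 2-r->1 3-r->0 4-r->0 5-q->5 7-r->5}
[1] R2 @ {0↦7, 1↦8, 2↦6, 3↦5}  ⇒  7 nodes, 5 edges  {1-r->2 2-r->1 3-r->0 4-r->0 5-q->5}
[2] R3 @ {0↦4, 1↦5, 2↦0, 3↦6}  ⇒  4 nodes, 3 edges  {1-r->2 2-r->1 3-r->0}
final graph: no rule applies after step 2

Answer: 2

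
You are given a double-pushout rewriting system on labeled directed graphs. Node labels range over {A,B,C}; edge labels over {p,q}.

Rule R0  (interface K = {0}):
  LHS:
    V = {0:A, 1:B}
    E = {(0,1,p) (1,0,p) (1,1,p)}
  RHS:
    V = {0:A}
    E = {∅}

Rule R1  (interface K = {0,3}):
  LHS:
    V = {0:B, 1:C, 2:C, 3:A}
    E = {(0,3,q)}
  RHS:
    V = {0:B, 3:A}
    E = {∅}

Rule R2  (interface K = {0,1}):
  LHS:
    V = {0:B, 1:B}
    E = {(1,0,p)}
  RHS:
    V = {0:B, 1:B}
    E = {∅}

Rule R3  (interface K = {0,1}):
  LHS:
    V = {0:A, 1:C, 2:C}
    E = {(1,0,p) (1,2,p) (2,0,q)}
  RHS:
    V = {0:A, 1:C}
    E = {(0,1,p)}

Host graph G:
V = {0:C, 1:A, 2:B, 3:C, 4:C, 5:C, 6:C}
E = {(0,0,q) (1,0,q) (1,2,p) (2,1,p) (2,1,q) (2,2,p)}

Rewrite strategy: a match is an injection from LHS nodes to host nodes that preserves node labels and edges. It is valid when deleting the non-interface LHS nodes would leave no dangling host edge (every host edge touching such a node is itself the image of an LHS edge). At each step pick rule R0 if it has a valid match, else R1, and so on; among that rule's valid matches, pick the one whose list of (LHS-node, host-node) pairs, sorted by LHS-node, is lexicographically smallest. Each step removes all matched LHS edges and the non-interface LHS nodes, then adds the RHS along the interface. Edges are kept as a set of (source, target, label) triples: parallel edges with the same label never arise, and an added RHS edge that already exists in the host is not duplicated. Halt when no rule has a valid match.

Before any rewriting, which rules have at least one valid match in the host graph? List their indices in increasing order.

Answer: [R1]

Derivation:
R0: no valid match — 1 raw match, all fail dangling condition
R1: 12 valid matches — {0↦2, 1↦3, 2↦4, 3↦1}, {0↦2, 1↦3, 2↦5, 3↦1}, {0↦2, 1↦3, 2↦6, 3↦1} (+9 more)
R2: no valid match — LHS pattern not found
R3: no valid match — LHS pattern not found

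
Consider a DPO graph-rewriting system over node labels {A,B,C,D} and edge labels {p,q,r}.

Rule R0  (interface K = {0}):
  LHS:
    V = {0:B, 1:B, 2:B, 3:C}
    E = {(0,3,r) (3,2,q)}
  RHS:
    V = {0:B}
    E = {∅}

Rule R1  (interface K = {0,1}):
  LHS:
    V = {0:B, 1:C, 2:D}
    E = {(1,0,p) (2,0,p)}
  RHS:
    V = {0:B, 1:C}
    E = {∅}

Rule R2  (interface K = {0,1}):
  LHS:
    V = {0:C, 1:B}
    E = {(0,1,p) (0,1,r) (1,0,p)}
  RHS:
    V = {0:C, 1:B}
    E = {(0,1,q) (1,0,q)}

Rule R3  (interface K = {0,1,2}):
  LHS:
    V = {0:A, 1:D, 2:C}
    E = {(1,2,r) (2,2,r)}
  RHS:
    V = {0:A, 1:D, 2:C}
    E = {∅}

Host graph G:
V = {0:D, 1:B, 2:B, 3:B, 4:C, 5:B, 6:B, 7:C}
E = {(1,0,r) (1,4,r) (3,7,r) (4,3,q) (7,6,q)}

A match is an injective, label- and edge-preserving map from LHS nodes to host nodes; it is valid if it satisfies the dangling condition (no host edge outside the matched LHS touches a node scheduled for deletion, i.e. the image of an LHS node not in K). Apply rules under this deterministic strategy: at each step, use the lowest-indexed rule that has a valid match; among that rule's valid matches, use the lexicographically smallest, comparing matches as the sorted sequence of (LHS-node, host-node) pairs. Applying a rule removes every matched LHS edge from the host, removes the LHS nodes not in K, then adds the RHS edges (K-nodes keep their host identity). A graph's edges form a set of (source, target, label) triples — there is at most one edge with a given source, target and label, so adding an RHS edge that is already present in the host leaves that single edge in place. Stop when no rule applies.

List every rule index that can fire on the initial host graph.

Answer: [R0]

Steps:
R0: 2 valid matches — {0↦3, 1↦2, 2↦6, 3↦7}, {0↦3, 1↦5, 2↦6, 3↦7}
R1: no valid match — LHS pattern not found
R2: no valid match — LHS pattern not found
R3: no valid match — LHS pattern not found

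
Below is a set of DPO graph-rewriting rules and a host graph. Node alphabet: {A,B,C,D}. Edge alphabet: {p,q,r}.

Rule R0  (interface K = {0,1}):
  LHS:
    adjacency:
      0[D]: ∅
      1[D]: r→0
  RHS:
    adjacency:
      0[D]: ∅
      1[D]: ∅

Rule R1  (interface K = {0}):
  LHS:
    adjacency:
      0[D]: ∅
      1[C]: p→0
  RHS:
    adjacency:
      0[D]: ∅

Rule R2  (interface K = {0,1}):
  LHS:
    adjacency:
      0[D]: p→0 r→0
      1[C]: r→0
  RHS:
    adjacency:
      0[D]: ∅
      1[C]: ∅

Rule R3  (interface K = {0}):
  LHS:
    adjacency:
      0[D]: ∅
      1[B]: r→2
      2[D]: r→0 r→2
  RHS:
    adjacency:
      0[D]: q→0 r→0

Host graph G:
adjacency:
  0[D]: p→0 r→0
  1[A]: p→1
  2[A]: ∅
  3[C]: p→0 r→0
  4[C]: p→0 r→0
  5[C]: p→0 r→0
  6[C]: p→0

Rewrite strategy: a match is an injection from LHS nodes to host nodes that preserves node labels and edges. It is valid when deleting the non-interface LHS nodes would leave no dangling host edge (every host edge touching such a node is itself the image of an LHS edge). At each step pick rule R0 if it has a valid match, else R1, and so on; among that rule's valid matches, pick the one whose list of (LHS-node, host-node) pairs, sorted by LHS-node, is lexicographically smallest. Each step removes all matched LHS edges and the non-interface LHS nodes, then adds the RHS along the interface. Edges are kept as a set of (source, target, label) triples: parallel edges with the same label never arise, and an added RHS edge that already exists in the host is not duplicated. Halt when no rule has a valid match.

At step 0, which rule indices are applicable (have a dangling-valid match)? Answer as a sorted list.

R0: no valid match — LHS pattern not found
R1: 1 valid match — {0↦0, 1↦6}
R2: 3 valid matches — {0↦0, 1↦3}, {0↦0, 1↦4}, {0↦0, 1↦5}
R3: no valid match — LHS pattern not found

Answer: [R1,R2]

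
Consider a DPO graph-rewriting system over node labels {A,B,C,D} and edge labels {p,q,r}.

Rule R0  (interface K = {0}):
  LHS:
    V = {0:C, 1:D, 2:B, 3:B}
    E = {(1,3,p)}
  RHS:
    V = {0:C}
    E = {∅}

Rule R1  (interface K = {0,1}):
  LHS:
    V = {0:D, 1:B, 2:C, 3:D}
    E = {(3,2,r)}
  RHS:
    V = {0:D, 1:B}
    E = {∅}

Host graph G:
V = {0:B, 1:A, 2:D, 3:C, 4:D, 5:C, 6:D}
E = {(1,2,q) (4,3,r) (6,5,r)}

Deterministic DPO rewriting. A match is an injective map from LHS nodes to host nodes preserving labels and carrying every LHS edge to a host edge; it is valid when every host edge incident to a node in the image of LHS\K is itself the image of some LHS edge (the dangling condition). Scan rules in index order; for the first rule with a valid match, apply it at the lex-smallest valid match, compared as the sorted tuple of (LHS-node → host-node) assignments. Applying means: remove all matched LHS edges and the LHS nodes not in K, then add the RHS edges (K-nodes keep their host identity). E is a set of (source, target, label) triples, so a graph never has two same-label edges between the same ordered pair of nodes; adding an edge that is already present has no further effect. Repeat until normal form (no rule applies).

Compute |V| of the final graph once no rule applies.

Answer: 3

Steps:
start.  V:7 E:3  edges: 1-q->2 4-r->3 6-r->5
1. fire R1 via {0↦2, 1↦0, 2↦3, 3↦4}  →  V:5 E:2  edges: 1-q->2 6-r->5
2. fire R1 via {0↦2, 1↦0, 2↦5, 3↦6}  →  V:3 E:1  edges: 1-q->2
halt: no rule applies after step 2
NF nodes: {0:B, 1:A, 2:D}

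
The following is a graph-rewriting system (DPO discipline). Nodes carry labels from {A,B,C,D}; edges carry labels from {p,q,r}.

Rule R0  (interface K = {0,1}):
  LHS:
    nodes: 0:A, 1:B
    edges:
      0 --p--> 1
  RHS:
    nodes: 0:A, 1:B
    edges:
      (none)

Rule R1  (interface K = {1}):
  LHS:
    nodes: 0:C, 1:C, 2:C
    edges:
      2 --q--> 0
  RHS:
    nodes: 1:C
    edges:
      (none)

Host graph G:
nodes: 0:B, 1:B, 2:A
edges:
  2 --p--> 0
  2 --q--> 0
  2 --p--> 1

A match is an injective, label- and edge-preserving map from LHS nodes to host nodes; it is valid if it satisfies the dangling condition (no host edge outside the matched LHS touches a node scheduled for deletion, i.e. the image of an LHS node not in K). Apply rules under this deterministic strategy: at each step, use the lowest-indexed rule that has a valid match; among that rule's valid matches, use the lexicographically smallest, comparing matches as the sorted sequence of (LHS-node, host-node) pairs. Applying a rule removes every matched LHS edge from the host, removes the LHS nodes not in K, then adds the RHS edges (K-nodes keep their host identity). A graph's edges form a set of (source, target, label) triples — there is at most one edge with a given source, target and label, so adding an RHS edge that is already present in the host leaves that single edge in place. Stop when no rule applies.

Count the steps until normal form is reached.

Answer: 2

Steps:
start.  V:3 E:3  edges: 2-p->0 2-q->0 2-p->1
1. fire R0 via {0↦2, 1↦0}  →  V:3 E:2  edges: 2-q->0 2-p->1
2. fire R0 via {0↦2, 1↦1}  →  V:3 E:1  edges: 2-q->0
normal form: no rule applies after step 2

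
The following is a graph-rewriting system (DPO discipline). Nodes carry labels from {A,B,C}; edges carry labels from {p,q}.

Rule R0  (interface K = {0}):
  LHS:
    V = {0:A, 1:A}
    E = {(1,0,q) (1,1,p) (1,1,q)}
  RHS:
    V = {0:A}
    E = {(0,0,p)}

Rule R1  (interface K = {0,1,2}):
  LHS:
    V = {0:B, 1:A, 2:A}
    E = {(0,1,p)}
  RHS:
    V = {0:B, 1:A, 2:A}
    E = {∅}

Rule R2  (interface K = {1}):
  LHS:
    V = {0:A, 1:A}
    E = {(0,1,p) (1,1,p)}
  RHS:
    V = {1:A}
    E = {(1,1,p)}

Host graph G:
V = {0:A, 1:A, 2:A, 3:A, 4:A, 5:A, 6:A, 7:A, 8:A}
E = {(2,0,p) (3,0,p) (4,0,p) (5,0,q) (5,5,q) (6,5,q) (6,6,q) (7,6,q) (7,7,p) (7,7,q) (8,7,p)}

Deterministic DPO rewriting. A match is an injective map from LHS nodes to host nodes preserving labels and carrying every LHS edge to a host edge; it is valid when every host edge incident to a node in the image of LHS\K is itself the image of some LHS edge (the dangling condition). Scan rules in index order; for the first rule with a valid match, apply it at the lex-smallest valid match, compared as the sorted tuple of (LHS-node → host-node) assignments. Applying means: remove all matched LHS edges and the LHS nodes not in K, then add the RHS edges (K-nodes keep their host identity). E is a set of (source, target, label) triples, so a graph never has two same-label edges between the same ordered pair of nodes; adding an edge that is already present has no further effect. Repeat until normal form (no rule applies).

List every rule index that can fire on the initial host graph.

R0: no valid match — 1 raw match, all fail dangling condition
R1: no valid match — LHS pattern not found
R2: 1 valid match — {0↦8, 1↦7}

Answer: [R2]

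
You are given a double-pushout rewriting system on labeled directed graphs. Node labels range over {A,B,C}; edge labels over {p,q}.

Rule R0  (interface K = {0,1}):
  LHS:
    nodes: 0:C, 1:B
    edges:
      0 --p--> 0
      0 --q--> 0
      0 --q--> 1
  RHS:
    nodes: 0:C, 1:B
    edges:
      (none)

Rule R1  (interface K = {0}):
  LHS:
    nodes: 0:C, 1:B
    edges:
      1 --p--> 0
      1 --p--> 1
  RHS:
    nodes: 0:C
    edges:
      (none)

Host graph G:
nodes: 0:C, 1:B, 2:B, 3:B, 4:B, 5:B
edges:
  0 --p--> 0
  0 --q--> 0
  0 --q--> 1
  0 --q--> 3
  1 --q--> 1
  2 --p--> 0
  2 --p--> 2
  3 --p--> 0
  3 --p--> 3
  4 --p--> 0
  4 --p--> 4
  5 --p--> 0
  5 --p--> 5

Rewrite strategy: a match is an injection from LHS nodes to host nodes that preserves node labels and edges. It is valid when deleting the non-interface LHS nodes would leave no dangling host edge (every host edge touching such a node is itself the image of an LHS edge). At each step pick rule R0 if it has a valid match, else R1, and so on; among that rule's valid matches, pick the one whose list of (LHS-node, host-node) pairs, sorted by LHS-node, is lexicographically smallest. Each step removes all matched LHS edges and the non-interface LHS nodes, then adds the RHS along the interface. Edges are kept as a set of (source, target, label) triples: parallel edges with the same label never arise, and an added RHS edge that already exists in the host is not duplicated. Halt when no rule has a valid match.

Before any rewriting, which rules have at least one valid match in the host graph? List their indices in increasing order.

R0: 2 valid matches — {0↦0, 1↦1}, {0↦0, 1↦3}
R1: 3 valid matches — {0↦0, 1↦2}, {0↦0, 1↦4}, {0↦0, 1↦5}

Answer: [R0,R1]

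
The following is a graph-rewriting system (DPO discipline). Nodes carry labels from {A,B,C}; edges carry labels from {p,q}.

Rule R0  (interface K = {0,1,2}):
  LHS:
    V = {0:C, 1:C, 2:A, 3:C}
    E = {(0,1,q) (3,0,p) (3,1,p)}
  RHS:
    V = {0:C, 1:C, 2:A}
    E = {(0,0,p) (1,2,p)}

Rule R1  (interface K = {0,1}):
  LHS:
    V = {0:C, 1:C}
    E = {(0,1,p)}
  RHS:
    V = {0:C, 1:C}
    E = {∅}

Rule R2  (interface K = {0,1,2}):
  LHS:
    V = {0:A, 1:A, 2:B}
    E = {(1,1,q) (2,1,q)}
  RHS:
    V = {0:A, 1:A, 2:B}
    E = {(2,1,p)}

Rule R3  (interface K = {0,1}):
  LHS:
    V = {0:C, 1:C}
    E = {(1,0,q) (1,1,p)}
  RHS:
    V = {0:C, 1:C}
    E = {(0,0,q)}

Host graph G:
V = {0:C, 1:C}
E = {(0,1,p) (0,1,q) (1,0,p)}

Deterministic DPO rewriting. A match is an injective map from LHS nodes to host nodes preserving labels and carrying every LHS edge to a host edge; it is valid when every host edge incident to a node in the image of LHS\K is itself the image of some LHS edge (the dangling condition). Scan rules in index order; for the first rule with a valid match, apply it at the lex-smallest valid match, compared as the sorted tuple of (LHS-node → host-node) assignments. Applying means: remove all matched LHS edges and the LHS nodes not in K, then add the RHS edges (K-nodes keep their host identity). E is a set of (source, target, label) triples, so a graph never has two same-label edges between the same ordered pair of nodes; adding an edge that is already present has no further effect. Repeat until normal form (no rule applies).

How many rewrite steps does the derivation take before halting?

Answer: 2

Rewrite trace:
[0] host  ⇒  2 nodes, 3 edges  {0-p->1 0-q->1 1-p->0}
[1] R1 @ {0↦0, 1↦1}  ⇒  2 nodes, 2 edges  {0-q->1 1-p->0}
[2] R1 @ {0↦1, 1↦0}  ⇒  2 nodes, 1 edges  {0-q->1}
normal form: no rule applies after step 2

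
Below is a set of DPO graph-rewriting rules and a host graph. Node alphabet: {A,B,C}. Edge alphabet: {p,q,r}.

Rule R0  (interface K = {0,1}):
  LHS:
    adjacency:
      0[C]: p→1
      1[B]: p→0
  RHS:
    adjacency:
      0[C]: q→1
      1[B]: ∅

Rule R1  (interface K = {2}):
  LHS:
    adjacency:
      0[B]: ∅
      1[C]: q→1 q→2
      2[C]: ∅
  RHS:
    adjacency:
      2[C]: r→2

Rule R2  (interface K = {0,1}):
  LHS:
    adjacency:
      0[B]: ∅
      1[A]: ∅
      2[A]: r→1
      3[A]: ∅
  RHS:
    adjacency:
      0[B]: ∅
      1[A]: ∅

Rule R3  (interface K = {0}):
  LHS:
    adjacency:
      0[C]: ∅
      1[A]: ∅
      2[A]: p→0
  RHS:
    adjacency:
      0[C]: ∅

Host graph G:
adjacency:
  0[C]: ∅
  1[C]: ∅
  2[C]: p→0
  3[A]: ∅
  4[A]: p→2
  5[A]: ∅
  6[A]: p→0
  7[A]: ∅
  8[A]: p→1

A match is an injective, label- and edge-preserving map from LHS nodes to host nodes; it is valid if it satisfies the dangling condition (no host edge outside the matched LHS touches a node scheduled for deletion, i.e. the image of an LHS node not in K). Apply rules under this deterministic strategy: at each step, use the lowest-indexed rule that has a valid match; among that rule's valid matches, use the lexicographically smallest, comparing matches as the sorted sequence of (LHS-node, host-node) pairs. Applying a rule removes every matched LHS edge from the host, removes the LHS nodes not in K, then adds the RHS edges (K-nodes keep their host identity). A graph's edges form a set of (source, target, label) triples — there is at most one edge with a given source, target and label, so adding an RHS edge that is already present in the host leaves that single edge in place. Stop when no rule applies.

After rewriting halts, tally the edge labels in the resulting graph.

start.  V:9 E:4  edges: 2-p->0 4-p->2 6-p->0 8-p->1
1. fire R3 via {0↦0, 1↦3, 2↦6}  →  V:7 E:3  edges: 2-p->0 4-p->2 8-p->1
2. fire R3 via {0↦1, 1↦5, 2↦8}  →  V:5 E:2  edges: 2-p->0 4-p->2
3. fire R3 via {0↦2, 1↦7, 2↦4}  →  V:3 E:1  edges: 2-p->0
final graph: no rule applies after step 3
NF edges: [(2, 0, 'p')]

Answer: p:1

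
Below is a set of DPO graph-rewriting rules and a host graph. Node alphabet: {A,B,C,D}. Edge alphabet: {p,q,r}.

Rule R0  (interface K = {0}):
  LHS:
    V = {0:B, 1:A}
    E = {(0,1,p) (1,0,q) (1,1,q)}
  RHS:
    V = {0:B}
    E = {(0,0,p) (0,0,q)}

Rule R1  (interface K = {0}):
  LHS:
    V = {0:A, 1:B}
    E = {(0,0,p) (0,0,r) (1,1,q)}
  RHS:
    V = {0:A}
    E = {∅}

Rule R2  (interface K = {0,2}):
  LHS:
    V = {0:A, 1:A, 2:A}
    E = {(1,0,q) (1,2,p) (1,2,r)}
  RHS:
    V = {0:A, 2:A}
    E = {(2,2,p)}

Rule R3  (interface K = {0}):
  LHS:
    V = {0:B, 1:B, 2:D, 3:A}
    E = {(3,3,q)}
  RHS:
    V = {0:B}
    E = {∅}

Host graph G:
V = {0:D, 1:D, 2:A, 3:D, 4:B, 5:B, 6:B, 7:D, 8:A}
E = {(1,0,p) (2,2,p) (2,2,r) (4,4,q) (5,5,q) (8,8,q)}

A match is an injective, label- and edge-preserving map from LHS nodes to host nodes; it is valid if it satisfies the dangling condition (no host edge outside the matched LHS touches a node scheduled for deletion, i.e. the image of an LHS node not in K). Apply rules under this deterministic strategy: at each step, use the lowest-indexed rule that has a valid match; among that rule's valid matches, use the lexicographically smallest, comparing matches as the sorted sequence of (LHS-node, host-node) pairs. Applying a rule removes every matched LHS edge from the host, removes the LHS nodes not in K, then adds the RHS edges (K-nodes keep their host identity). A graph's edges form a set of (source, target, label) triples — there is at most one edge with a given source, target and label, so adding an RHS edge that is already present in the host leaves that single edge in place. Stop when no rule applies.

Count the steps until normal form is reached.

Answer: 2

Derivation:
[0] host  ⇒  9 nodes, 6 edges  {1-p->0 2-p->2 2-r->2 4-q->4 5-q->5 8-q->8}
[1] R1 @ {0↦2, 1↦4}  ⇒  8 nodes, 3 edges  {1-p->0 5-q->5 8-q->8}
[2] R3 @ {0↦5, 1↦6, 2↦3, 3↦8}  ⇒  5 nodes, 2 edges  {1-p->0 5-q->5}
final graph: no rule applies after step 2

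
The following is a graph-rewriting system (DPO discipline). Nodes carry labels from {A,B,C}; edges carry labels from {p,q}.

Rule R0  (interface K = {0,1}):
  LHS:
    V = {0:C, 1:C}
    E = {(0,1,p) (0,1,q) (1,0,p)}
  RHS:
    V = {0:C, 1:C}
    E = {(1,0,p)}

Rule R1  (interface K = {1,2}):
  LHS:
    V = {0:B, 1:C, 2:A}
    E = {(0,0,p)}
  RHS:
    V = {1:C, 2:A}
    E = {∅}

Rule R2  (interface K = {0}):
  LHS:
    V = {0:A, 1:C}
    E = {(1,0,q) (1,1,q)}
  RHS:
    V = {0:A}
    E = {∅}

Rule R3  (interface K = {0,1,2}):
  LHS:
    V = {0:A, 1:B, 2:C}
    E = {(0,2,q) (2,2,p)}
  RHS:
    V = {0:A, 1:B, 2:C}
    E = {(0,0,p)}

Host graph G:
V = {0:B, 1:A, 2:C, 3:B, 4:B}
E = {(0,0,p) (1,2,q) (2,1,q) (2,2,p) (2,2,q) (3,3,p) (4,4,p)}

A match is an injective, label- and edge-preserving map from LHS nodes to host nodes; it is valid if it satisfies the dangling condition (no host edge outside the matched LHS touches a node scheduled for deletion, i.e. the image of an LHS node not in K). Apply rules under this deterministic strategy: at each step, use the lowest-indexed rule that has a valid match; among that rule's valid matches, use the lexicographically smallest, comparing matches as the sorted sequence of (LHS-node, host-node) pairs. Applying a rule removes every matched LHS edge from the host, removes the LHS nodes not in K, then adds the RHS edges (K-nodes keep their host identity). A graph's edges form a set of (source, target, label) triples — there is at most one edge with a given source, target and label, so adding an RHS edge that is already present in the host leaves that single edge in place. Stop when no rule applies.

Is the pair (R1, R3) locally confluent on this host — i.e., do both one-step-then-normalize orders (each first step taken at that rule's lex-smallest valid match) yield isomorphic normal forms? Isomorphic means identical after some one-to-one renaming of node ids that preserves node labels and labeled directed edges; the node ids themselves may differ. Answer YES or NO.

branch R1-first: apply at {0↦0, 1↦2, 2↦1} → |E|=6, then 2 more step(s) → NF |V|=2 |E|=4 V={1:A, 2:C} E=1-q->2 2-q->1 2-p->2 2-q->2
branch R3-first: apply at {0↦1, 1↦0, 2↦2} → |E|=6, then 4 more step(s) → NF |V|=1 |E|=1 V={1:A} E=1-p->1
graphs not isomorphic

Answer: NO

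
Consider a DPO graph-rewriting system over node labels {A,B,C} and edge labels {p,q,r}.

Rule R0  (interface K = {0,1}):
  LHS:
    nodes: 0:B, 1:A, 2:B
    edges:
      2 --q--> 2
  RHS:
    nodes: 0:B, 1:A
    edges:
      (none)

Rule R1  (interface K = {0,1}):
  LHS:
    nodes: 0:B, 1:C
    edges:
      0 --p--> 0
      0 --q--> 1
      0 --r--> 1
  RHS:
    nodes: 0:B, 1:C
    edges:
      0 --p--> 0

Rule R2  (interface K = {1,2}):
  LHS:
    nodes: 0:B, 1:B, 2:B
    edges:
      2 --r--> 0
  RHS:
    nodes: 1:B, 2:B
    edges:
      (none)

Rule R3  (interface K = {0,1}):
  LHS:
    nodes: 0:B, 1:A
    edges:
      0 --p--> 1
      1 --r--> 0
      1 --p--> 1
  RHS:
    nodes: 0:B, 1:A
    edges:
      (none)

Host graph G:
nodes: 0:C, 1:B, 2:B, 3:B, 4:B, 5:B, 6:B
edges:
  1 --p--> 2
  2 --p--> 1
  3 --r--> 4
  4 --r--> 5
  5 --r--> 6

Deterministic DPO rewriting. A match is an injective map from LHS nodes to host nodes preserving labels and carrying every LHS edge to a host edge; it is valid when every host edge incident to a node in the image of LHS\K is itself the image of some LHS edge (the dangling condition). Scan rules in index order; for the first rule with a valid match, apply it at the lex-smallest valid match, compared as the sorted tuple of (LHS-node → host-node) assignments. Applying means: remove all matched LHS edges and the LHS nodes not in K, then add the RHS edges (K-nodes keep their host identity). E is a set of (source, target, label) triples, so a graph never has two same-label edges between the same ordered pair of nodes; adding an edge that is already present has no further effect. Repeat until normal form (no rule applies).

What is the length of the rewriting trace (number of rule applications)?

Answer: 3

Steps:
initial: |V|=7 |E|=5  E = 1-p->2 2-p->1 3-r->4 4-r->5 5-r->6
step 1: apply R2 at {0↦6, 1↦1, 2↦5}  → |V|=6 |E|=4  E = 1-p->2 2-p->1 3-r->4 4-r->5
step 2: apply R2 at {0↦5, 1↦1, 2↦4}  → |V|=5 |E|=3  E = 1-p->2 2-p->1 3-r->4
step 3: apply R2 at {0↦4, 1↦1, 2↦3}  → |V|=4 |E|=2  E = 1-p->2 2-p->1
halt: no rule applies after step 3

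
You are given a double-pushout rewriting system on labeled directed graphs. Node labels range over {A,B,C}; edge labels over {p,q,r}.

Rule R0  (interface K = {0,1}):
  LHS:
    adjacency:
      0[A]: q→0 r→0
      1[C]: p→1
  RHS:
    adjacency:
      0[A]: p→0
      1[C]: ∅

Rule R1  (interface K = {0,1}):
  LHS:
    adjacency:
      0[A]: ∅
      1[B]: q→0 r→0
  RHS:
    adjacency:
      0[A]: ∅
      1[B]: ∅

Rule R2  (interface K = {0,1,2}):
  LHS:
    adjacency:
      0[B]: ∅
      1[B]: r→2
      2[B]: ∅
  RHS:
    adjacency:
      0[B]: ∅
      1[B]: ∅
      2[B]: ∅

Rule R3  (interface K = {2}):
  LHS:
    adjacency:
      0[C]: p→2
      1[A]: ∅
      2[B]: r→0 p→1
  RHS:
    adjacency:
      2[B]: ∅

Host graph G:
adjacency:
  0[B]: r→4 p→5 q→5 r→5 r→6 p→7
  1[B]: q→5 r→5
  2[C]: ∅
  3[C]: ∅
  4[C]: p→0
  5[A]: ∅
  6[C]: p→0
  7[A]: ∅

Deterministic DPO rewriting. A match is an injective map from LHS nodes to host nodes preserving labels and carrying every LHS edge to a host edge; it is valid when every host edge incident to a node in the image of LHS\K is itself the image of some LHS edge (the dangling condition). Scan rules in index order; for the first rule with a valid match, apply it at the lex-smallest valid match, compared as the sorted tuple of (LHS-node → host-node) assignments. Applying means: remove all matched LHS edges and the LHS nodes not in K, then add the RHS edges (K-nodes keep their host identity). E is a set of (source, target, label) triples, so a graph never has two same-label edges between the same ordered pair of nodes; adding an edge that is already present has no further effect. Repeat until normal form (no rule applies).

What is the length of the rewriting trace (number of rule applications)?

initial: |V|=8 |E|=10  E = 0-r->4 0-p->5 0-q->5 0-r->5 0-r->6 0-p->7 1-q->5 1-r->5 4-p->0 6-p->0
step 1: apply R1 at {0↦5, 1↦0}  → |V|=8 |E|=8  E = 0-r->4 0-p->5 0-r->6 0-p->7 1-q->5 1-r->5 4-p->0 6-p->0
step 2: apply R1 at {0↦5, 1↦1}  → |V|=8 |E|=6  E = 0-r->4 0-p->5 0-r->6 0-p->7 4-p->0 6-p->0
step 3: apply R3 at {0↦4, 1↦5, 2↦0}  → |V|=6 |E|=3  E = 0-r->6 0-p->7 6-p->0
step 4: apply R3 at {0↦6, 1↦7, 2↦0}  → |V|=4 |E|=0  E = ∅
halt: no rule applies after step 4

Answer: 4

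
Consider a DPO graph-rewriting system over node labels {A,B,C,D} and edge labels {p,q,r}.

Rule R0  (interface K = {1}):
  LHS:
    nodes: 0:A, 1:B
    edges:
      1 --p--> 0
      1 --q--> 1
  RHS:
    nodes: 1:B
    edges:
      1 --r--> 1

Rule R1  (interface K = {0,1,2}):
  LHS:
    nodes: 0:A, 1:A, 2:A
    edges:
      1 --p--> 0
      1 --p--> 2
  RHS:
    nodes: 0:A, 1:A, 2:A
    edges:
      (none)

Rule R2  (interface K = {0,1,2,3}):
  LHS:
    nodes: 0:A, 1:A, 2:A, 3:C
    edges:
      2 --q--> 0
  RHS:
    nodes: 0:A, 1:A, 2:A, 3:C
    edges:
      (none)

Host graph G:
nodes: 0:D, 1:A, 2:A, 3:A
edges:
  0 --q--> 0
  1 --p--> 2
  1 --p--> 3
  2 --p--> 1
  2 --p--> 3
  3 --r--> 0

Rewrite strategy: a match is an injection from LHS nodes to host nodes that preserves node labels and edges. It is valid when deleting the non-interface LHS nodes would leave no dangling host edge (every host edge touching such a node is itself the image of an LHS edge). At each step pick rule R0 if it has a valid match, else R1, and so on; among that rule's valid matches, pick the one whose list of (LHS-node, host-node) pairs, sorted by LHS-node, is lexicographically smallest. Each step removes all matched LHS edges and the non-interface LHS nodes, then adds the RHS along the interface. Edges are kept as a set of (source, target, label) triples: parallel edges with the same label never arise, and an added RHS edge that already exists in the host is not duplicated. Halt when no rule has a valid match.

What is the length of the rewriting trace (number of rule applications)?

[0] host  ⇒  4 nodes, 6 edges  {0-q->0 1-p->2 1-p->3 2-p->1 2-p->3 3-r->0}
[1] R1 @ {0↦1, 1↦2, 2↦3}  ⇒  4 nodes, 4 edges  {0-q->0 1-p->2 1-p->3 3-r->0}
[2] R1 @ {0↦2, 1↦1, 2↦3}  ⇒  4 nodes, 2 edges  {0-q->0 3-r->0}
normal form: no rule applies after step 2

Answer: 2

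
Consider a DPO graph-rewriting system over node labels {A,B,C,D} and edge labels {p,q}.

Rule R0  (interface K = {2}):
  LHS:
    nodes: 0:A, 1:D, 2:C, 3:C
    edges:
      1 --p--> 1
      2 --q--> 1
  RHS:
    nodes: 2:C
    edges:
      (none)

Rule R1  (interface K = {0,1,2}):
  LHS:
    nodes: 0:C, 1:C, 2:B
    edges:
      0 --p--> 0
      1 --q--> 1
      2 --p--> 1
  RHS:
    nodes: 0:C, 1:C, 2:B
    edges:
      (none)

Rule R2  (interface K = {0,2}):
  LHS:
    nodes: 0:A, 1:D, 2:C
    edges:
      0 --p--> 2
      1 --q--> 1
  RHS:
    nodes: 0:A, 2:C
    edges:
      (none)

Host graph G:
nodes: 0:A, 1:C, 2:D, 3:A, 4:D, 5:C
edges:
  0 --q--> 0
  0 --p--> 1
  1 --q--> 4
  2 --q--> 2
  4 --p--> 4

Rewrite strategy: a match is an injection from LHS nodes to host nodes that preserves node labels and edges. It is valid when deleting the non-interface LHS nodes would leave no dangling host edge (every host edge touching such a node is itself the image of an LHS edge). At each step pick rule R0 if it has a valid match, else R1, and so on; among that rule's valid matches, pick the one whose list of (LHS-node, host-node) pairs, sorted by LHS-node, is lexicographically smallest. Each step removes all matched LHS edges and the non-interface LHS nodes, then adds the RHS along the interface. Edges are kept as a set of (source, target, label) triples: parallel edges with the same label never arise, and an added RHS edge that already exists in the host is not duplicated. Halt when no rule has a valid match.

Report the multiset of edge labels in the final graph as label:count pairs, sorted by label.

Answer: q:1

Derivation:
[0] host  ⇒  6 nodes, 5 edges  {0-q->0 0-p->1 1-q->4 2-q->2 4-p->4}
[1] R0 @ {0↦3, 1↦4, 2↦1, 3↦5}  ⇒  3 nodes, 3 edges  {0-q->0 0-p->1 2-q->2}
[2] R2 @ {0↦0, 1↦2, 2↦1}  ⇒  2 nodes, 1 edges  {0-q->0}
normal form: no rule applies after step 2
NF edges: [(0, 0, 'q')]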